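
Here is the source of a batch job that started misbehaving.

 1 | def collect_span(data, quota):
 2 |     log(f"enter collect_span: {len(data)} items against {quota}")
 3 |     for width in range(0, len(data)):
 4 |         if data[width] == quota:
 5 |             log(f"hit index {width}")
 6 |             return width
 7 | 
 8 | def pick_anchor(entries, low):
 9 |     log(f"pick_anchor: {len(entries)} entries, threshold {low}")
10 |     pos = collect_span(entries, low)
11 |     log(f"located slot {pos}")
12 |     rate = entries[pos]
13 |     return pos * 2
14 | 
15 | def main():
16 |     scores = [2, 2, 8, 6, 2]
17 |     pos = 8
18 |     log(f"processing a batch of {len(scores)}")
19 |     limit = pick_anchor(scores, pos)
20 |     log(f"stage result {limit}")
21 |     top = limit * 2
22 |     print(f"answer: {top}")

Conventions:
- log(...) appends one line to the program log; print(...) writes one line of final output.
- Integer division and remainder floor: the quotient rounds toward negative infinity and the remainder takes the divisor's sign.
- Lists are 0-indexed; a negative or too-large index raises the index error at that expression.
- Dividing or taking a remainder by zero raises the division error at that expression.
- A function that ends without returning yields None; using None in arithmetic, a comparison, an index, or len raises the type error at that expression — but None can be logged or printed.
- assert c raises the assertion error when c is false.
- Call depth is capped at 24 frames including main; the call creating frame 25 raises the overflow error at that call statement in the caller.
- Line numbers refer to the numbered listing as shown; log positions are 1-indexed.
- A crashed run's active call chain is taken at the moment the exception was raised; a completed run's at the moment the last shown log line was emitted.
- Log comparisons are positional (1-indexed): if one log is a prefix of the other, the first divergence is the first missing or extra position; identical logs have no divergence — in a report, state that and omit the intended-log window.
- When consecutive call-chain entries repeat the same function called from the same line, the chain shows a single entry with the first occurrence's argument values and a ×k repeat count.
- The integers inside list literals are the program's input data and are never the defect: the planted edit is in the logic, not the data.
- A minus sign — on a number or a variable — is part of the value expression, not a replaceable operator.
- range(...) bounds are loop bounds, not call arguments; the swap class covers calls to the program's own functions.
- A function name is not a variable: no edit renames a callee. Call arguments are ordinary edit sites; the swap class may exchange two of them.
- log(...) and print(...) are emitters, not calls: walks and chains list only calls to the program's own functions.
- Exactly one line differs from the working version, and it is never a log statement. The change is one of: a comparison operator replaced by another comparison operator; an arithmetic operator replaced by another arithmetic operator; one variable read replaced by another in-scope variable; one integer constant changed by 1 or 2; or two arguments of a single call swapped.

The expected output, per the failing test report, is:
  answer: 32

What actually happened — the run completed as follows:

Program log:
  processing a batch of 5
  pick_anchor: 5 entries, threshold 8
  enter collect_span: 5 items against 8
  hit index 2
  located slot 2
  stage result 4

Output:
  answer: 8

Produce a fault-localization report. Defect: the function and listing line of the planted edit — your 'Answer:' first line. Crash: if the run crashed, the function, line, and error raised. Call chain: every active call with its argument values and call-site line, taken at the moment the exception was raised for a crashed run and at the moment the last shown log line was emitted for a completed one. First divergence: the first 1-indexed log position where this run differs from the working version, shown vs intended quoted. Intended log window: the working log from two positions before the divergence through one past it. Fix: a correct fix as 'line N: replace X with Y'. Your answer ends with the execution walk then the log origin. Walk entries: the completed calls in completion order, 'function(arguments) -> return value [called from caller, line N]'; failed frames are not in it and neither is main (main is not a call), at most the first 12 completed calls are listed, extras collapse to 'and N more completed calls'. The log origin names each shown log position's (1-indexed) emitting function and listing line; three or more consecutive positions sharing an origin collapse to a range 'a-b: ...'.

Answer: the defect is in pick_anchor at line 13.
Key observation: The earliest visible damage is log position 6 — 'stage result 4' rather than the intended 'stage result 16'.
Call chain: main.
First divergence: position 6 — shown 'stage result 4', intended 'stage result 16'.
Intended log window:
  4: hit index 2
  5: located slot 2
  6: stage result 16
Execution walk:
  collect_span([2, 2, 8, 6, 2], 8) -> 2  [called from pick_anchor, line 10]
  pick_anchor([2, 2, 8, 6, 2], 8) -> 4  [called from main, line 19]
Log line origins:
  1: from main, line 18
  2: from pick_anchor, line 9
  3: from collect_span, line 2
  4: from collect_span, line 5
  5: from pick_anchor, line 11
  6: from main, line 20
A correct fix: line 13: replace `pos` with `rate`.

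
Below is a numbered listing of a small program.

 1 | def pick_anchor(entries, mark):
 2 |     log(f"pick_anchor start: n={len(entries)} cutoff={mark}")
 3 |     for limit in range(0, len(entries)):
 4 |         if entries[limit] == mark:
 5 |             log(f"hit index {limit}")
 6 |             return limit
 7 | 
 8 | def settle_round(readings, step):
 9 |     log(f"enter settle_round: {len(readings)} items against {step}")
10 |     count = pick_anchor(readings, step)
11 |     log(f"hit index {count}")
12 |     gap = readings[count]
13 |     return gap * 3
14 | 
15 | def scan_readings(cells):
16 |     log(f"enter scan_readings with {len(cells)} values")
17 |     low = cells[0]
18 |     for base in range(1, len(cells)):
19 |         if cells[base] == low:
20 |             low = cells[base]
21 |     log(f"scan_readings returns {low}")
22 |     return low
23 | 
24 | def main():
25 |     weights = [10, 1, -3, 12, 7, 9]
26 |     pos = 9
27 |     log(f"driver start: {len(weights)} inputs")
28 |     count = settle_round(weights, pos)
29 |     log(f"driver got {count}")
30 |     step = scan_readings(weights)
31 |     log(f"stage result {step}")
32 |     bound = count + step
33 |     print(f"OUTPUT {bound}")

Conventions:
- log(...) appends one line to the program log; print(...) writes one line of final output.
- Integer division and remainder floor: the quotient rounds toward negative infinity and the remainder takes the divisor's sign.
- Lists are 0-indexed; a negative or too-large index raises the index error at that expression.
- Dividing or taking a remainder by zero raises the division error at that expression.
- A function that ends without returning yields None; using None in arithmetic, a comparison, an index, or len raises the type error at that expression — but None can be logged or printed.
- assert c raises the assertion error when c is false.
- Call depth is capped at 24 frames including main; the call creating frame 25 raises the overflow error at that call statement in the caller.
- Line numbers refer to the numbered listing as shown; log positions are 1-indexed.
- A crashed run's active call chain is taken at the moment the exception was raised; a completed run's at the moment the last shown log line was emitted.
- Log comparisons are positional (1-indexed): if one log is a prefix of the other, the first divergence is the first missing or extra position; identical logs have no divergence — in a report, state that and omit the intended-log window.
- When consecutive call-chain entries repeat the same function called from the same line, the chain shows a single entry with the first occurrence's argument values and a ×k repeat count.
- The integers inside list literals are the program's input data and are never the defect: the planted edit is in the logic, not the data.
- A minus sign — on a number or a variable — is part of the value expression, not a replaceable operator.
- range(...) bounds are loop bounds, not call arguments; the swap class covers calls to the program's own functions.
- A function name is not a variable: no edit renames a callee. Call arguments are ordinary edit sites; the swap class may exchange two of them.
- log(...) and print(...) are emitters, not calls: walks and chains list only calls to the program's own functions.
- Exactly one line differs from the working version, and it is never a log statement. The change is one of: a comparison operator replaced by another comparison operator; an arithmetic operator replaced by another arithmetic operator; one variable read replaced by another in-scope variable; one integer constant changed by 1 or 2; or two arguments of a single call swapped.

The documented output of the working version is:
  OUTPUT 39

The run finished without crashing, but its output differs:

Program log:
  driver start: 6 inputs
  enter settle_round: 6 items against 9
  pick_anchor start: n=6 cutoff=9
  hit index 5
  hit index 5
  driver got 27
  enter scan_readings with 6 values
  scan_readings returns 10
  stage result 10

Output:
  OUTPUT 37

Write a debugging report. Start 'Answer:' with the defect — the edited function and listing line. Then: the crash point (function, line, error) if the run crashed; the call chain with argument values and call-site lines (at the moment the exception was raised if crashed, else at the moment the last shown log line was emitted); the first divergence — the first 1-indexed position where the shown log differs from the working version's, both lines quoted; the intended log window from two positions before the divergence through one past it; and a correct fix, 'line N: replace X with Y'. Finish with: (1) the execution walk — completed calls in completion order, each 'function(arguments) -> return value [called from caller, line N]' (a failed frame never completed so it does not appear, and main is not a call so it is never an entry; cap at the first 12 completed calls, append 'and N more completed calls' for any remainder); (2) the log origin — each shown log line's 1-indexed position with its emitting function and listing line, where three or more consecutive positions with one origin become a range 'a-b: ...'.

Answer: the defect is in scan_readings at line 19.
Key observation: At log position 8 the runs split — shown 'scan_readings returns 10', but the working version logs 'scan_readings returns 12'.
Call chain: main.
First divergence: position 8 — shown 'scan_readings returns 10', intended 'scan_readings returns 12'.
Intended log window:
  6: driver got 27
  7: enter scan_readings with 6 values
  8: scan_readings returns 12
  9: stage result 12
Execution walk:
  pick_anchor([10, 1, -3, 12, 7, 9], 9) -> 5  [called from settle_round, line 10]
  settle_round([10, 1, -3, 12, 7, 9], 9) -> 27  [called from main, line 28]
  scan_readings([10, 1, -3, 12, 7, 9]) -> 10  [called from main, line 30]
Log line origins:
  1: emitted by main (line 27)
  2: emitted by settle_round (line 9)
  3: emitted by pick_anchor (line 2)
  4: emitted by pick_anchor (line 5)
  5: emitted by settle_round (line 11)
  6: emitted by main (line 29)
  7: emitted by scan_readings (line 16)
  8: emitted by scan_readings (line 21)
  9: emitted by main (line 31)
A correct fix: line 19: replace `==` with `>`.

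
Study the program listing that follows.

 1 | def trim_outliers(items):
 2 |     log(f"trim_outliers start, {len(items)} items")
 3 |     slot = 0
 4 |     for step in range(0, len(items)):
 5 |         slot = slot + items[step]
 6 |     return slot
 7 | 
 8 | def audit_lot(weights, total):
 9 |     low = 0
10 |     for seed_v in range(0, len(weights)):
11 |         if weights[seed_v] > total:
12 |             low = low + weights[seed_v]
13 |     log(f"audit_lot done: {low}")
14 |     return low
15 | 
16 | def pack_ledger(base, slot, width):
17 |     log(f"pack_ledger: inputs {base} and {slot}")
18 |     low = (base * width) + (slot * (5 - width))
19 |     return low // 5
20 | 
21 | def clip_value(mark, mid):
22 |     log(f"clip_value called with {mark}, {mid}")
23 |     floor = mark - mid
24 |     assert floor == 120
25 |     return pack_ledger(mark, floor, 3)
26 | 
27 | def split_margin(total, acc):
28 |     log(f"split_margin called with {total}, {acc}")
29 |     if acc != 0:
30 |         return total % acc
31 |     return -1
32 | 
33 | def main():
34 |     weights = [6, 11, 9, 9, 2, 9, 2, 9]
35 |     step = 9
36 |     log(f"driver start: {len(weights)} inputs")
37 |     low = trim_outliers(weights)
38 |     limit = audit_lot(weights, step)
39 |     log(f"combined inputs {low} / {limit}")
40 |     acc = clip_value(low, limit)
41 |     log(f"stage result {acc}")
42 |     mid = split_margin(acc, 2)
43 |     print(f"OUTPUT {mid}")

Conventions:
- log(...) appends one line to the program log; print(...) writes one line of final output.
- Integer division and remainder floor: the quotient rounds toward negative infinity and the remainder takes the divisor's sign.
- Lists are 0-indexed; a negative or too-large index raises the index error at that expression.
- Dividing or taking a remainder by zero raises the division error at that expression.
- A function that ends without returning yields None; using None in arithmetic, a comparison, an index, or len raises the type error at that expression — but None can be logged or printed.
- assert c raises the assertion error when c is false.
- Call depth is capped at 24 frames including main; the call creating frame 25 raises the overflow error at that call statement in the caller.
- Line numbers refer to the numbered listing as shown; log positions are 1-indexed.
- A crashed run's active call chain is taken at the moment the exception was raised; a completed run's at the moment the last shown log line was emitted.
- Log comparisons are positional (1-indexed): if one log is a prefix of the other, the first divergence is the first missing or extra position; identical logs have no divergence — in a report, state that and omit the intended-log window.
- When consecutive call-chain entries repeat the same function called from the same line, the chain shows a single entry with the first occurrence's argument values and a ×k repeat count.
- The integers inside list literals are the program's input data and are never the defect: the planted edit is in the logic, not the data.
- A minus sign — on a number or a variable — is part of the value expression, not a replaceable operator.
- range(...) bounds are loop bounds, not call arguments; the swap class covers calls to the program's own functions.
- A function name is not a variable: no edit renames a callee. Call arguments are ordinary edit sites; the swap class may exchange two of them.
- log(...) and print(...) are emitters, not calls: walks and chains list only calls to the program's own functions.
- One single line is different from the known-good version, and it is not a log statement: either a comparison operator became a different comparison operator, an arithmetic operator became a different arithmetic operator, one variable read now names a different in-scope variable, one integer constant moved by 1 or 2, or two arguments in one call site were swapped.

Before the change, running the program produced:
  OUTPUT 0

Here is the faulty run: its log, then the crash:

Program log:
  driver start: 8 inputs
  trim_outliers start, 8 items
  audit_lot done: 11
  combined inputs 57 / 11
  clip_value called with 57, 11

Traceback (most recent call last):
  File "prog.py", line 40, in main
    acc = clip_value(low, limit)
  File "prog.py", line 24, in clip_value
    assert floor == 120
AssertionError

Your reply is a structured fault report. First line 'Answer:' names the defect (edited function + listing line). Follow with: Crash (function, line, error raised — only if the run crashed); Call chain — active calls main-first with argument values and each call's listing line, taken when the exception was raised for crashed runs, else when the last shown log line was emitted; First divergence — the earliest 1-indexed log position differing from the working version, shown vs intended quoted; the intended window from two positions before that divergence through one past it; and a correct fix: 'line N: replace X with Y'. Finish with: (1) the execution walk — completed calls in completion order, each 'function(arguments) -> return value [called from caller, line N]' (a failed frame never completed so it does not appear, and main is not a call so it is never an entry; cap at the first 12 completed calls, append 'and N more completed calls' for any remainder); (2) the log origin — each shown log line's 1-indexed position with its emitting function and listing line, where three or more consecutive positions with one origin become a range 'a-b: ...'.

Answer: the defect is in clip_value at line 24.
Key observation: After 5 matching log lines the faulty run goes silent, while the working version continues with 'pack_ledger: inputs 57 and 46'.
Crash: clip_value, line 24, AssertionError.
Call chain: main -> clip_value(57, 11) (called at line 40).
First divergence: position 6 — the faulty run's log ends after 5 lines; the working version continues with 'pack_ledger: inputs 57 and 46'.
Intended log window:
  4: combined inputs 57 / 11
  5: clip_value called with 57, 11
  6: pack_ledger: inputs 57 and 46
  7: stage result 52
Execution walk:
  trim_outliers([6, 11, 9, 9, 2, 9, 2, 9]) -> 57  [called from main, line 37]
  audit_lot([6, 11, 9, 9, 2, 9, 2, 9], 9) -> 11  [called from main, line 38]
Log line origins:
  1: from main, line 36
  2: from trim_outliers, line 2
  3: from audit_lot, line 13
  4: from main, line 39
  5: from clip_value, line 22
A correct fix: line 24: replace `==` with `<=`.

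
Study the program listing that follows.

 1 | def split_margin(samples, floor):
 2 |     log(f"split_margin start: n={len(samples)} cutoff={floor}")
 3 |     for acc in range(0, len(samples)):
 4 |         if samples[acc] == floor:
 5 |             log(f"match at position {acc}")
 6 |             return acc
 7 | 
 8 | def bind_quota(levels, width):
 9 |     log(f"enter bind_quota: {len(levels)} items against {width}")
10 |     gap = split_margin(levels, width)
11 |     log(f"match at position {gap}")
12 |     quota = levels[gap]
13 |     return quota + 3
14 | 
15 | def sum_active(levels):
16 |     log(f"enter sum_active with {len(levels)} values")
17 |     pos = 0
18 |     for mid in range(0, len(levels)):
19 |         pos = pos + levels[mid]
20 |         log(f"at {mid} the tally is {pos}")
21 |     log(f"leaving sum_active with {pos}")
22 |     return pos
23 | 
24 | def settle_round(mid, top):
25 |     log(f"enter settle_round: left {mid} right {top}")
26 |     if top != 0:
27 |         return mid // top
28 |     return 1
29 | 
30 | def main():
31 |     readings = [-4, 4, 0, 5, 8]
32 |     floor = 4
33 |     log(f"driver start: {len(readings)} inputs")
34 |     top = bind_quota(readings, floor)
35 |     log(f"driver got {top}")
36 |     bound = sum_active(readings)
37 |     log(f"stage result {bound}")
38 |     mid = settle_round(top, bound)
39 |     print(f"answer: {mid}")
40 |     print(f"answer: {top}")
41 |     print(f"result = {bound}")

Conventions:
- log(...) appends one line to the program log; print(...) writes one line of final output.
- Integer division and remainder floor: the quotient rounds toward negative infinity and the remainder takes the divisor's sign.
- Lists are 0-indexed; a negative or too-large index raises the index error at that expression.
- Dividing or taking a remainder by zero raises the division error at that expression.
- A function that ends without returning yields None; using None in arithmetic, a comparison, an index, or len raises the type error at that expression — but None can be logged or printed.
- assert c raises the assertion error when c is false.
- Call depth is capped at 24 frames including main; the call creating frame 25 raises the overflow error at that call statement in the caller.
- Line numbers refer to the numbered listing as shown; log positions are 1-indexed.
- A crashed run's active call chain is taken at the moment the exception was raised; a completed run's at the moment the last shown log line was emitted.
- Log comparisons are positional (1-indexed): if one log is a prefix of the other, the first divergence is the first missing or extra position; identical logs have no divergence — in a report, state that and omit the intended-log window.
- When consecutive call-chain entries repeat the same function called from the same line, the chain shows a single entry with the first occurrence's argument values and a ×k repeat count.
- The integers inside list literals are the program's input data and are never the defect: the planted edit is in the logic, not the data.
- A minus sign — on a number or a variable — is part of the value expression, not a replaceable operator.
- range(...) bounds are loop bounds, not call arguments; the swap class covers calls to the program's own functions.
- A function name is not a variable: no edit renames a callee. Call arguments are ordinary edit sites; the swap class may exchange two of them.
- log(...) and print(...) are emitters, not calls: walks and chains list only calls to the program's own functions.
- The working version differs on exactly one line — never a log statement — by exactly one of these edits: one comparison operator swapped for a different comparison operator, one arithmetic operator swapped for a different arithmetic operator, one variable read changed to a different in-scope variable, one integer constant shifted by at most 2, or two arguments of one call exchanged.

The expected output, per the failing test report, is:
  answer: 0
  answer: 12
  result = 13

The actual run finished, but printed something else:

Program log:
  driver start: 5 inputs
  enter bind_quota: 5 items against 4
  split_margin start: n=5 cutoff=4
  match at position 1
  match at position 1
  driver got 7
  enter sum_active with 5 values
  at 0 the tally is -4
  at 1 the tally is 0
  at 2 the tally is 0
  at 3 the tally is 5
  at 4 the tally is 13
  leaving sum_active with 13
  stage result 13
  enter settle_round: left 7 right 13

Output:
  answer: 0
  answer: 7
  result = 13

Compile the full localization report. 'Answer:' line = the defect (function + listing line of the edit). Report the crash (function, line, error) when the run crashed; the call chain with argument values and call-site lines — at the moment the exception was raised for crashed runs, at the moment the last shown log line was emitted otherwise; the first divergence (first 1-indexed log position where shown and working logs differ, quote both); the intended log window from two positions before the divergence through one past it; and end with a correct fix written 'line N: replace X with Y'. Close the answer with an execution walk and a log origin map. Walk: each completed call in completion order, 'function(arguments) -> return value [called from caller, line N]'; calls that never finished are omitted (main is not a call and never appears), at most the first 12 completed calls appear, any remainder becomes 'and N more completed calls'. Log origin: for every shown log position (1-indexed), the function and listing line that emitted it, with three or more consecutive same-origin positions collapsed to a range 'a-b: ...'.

Answer: the defect is in bind_quota at line 13.
The tell: The earliest visible damage is log position 6 — 'driver got 7' rather than the intended 'driver got 12'.
Call chain: main -> settle_round(7, 13) (called at line 38).
First divergence: position 6; shown 'driver got 7' vs intended 'driver got 12'.
Intended log window:
  4: match at position 1
  5: match at position 1
  6: driver got 12
  7: enter sum_active with 5 values
Execution walk:
  split_margin([-4, 4, 0, 5, 8], 4) -> 1  [called from bind_quota, line 10]
  bind_quota([-4, 4, 0, 5, 8], 4) -> 7  [called from main, line 34]
  sum_active([-4, 4, 0, 5, 8]) -> 13  [called from main, line 36]
  settle_round(7, 13) -> 0  [called from main, line 38]
Log line origins:
  1: from main, line 33
  2: from bind_quota, line 9
  3: from split_margin, line 2
  4: from split_margin, line 5
  5: from bind_quota, line 11
  6: from main, line 35
  7: from sum_active, line 16
  8-12: from sum_active, line 20
  13: from sum_active, line 21
  14: from main, line 37
  15: from settle_round, line 25
A correct fix: line 13: replace `+` with `*`.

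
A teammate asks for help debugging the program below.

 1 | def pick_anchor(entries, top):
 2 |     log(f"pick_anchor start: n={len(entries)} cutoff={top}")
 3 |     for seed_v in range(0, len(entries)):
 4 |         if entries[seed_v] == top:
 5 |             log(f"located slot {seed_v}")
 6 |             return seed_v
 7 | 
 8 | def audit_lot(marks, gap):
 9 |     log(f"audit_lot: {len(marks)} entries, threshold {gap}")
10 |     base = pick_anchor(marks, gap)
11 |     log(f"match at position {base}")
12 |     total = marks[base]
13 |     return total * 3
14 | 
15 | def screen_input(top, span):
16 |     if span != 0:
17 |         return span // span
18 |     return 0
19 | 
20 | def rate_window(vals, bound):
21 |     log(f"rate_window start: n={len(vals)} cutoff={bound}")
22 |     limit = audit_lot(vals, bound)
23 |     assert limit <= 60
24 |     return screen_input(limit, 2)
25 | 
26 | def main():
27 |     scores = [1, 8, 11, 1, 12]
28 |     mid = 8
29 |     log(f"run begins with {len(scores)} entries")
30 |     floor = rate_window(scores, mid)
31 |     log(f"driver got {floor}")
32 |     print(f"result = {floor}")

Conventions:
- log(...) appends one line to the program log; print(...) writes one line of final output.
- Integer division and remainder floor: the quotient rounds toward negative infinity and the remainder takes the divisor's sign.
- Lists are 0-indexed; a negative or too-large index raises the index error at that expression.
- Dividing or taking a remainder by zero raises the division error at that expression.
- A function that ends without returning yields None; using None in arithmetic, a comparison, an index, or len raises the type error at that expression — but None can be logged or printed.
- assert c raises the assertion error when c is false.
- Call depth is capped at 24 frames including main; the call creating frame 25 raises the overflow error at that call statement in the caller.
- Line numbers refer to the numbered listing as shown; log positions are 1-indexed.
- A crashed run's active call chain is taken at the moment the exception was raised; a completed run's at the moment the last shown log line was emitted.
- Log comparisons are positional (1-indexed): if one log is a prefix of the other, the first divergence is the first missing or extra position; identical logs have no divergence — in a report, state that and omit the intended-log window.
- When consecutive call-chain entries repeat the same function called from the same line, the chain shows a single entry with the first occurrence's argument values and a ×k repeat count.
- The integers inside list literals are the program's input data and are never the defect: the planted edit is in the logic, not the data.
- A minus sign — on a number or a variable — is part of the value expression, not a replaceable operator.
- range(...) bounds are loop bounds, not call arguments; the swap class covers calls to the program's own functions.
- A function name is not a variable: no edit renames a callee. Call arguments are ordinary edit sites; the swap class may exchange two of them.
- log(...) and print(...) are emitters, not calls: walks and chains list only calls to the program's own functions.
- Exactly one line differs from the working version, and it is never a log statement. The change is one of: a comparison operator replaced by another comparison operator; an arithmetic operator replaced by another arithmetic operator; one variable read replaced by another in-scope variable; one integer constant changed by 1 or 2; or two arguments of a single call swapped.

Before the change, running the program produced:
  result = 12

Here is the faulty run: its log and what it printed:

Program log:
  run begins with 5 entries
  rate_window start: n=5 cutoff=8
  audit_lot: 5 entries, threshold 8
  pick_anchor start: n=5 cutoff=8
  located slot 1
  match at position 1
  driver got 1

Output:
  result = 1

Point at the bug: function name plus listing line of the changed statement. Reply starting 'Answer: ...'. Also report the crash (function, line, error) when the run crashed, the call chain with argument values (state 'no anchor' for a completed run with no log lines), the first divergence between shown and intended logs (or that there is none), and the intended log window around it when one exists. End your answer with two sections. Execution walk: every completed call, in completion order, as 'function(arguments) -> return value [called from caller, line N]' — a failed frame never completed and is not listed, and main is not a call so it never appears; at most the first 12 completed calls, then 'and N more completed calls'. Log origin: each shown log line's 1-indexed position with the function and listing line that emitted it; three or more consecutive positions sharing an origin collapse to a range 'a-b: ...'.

Answer: the defect is in screen_input at line 17.
The tell: The log first diverges at position 7: the faulty run prints 'driver got 1' where the working version prints 'driver got 12'.
Call chain: main.
First divergence: position 7 — shown 'driver got 1', intended 'driver got 12'.
Intended log window:
  5: located slot 1
  6: match at position 1
  7: driver got 12
Execution walk:
  pick_anchor([1, 8, 11, 1, 12], 8) -> 1  [called from audit_lot, line 10]
  audit_lot([1, 8, 11, 1, 12], 8) -> 24  [called from rate_window, line 22]
  screen_input(24, 2) -> 1  [called from rate_window, line 24]
  rate_window([1, 8, 11, 1, 12], 8) -> 1  [called from main, line 30]
Log origin:
  1 — main, line 29
  2 — rate_window, line 21
  3 — audit_lot, line 9
  4 — pick_anchor, line 2
  5 — pick_anchor, line 5
  6 — audit_lot, line 11
  7 — main, line 31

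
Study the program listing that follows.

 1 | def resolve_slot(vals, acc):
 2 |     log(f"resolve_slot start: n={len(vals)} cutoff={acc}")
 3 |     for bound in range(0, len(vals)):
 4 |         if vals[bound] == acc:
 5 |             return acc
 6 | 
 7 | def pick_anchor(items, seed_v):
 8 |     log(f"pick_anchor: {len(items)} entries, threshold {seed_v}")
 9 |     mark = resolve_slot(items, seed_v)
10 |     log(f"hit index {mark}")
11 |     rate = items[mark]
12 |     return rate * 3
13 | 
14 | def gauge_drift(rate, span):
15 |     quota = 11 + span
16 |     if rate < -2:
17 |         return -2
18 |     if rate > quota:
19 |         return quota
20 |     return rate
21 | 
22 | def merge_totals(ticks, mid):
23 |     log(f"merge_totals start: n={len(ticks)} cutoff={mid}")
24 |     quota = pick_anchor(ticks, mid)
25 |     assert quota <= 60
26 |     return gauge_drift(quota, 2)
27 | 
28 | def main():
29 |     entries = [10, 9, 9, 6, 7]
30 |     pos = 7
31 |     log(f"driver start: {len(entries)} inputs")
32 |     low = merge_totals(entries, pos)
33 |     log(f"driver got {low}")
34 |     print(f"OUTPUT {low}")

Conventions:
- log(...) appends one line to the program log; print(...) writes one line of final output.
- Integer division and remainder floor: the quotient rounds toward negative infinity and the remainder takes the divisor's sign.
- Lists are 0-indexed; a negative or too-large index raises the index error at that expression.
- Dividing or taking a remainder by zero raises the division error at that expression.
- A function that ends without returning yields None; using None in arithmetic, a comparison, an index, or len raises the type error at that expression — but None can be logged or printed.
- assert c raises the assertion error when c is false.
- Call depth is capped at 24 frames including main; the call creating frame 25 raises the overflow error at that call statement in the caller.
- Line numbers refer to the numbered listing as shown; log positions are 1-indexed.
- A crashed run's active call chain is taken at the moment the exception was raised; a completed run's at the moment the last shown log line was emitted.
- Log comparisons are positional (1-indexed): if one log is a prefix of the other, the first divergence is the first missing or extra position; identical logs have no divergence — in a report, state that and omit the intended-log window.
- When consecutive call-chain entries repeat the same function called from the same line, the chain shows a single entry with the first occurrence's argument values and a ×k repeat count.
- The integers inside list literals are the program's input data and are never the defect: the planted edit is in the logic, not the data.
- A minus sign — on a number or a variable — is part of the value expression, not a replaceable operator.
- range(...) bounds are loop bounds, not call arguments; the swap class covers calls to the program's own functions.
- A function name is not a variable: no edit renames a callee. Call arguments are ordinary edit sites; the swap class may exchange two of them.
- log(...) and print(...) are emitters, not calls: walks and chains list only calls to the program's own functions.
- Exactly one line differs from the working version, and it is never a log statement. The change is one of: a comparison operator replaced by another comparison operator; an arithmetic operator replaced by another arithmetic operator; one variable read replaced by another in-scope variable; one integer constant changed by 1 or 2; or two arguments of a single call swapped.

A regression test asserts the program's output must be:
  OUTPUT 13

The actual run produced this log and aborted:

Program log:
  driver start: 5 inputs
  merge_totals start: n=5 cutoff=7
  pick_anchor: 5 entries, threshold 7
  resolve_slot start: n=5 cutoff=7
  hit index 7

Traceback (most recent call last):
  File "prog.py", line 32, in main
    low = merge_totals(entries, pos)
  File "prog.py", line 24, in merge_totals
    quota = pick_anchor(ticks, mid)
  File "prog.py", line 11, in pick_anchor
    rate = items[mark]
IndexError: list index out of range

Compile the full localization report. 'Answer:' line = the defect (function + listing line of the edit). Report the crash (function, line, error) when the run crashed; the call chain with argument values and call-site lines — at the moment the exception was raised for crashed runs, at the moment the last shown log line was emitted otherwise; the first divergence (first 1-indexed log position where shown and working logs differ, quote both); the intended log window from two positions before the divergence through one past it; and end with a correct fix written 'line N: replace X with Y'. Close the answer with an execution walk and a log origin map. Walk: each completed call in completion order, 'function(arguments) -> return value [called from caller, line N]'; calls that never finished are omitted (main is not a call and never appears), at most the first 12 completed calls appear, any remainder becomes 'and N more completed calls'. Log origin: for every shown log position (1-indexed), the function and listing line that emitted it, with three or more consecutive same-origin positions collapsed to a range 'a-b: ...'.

Answer: the defect is in resolve_slot at line 5.
Key observation: Position 5 is the first bad log line: 'hit index 7' should read 'hit index 4'.
Crash: pick_anchor, line 11, IndexError.
Call chain: main -> merge_totals([10, 9, 9, 6, 7], 7) (called at line 32) -> pick_anchor([10, 9, 9, 6, 7], 7) (called at line 24).
First divergence: at position 5 the run shows 'hit index 7' where the working version logs 'hit index 4'.
Intended log window:
  3: pick_anchor: 5 entries, threshold 7
  4: resolve_slot start: n=5 cutoff=7
  5: hit index 4
  6: driver got 13
Execution walk:
  resolve_slot([10, 9, 9, 6, 7], 7) -> 7  [called from pick_anchor, line 9]
Log origin:
  1: emitted by main (line 31)
  2: emitted by merge_totals (line 23)
  3: emitted by pick_anchor (line 8)
  4: emitted by resolve_slot (line 2)
  5: emitted by pick_anchor (line 10)
A correct fix: line 5: replace `acc` with `bound`.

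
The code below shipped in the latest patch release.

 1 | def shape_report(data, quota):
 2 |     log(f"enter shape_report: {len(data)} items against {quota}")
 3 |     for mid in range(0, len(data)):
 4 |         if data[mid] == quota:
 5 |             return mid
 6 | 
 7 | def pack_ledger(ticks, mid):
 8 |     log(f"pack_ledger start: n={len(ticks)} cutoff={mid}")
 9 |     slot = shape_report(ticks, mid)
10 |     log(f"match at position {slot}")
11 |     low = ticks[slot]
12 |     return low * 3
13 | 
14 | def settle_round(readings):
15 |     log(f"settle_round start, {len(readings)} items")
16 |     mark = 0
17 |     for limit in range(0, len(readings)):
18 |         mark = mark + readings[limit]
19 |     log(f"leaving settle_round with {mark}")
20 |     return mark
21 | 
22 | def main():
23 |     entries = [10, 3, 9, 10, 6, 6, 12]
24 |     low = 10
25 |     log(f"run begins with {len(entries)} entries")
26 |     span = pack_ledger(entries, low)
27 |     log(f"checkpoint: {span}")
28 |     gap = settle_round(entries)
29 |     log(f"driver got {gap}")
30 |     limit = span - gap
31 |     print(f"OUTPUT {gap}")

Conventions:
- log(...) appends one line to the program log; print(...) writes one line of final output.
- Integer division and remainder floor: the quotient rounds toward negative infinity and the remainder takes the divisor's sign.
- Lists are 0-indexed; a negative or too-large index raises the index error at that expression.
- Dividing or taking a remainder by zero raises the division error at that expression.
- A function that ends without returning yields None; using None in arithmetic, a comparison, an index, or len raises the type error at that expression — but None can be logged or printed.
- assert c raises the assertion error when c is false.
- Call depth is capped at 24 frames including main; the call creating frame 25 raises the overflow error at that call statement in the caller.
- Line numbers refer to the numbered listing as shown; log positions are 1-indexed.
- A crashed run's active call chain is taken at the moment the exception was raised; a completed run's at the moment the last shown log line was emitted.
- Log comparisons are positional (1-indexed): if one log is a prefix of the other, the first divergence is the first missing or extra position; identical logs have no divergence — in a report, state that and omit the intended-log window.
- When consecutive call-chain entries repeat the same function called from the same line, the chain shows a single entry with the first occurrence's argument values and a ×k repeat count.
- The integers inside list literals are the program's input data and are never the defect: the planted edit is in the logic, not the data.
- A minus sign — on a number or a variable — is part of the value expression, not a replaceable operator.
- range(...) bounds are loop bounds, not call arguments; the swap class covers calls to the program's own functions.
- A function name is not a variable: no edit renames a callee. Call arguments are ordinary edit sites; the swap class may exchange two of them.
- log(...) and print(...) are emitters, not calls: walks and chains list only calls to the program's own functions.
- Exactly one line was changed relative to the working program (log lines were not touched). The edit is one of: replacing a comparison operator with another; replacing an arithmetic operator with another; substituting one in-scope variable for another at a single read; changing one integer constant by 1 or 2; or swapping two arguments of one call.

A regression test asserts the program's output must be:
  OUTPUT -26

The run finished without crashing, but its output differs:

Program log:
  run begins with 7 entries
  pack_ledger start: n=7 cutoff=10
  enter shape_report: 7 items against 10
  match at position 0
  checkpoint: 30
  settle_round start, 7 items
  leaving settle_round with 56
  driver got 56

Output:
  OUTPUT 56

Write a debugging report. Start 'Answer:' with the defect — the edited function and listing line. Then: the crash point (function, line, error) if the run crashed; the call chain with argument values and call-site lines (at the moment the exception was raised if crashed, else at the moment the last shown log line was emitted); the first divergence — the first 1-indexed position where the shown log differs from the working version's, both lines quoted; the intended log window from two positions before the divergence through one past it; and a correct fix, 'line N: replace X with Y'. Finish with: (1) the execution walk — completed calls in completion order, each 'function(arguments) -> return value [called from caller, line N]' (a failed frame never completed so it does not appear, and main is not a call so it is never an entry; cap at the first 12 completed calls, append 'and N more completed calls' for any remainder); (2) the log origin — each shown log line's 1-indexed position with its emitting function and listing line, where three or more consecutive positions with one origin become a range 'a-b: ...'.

Answer: the defect is in main at line 31.
Core observation: Every logged value matches the working version; the printed result is what differs.
Call chain: main.
First divergence: none; the two logs match at every position.
Execution walk:
  shape_report([10, 3, 9, 10, 6, 6, 12], 10) -> 0  [called from pack_ledger, line 9]
  pack_ledger([10, 3, 9, 10, 6, 6, 12], 10) -> 30  [called from main, line 26]
  settle_round([10, 3, 9, 10, 6, 6, 12]) -> 56  [called from main, line 28]
Log origins:
  1: logged in main at line 25
  2: logged in pack_ledger at line 8
  3: logged in shape_report at line 2
  4: logged in pack_ledger at line 10
  5: logged in main at line 27
  6: logged in settle_round at line 15
  7: logged in settle_round at line 19
  8: logged in main at line 29
A correct fix: line 31: replace `gap` with `limit`.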